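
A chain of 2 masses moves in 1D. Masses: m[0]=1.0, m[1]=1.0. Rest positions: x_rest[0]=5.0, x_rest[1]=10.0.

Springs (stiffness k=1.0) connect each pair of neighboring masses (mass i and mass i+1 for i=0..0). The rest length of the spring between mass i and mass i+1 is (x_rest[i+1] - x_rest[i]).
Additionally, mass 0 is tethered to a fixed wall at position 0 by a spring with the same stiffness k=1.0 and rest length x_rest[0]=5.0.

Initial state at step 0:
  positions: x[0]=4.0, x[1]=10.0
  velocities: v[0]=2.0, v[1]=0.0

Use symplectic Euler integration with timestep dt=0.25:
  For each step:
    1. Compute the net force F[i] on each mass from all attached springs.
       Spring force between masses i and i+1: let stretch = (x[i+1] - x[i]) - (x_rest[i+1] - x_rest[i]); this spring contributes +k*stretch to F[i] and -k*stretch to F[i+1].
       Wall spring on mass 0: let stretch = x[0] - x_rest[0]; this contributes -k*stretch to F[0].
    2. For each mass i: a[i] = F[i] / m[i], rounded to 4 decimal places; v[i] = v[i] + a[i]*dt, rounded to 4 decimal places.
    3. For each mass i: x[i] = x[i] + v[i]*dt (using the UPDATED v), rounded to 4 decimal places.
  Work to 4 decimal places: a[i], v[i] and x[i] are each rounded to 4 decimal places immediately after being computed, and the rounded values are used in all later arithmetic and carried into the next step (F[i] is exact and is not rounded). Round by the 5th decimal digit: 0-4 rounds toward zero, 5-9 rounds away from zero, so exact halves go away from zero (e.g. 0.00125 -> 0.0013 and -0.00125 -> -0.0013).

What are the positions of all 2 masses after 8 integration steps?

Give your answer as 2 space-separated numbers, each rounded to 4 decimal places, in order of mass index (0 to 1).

Step 0: x=[4.0000 10.0000] v=[2.0000 0.0000]
Step 1: x=[4.6250 9.9375] v=[2.5000 -0.2500]
Step 2: x=[5.2930 9.8555] v=[2.6719 -0.3281]
Step 3: x=[5.9153 9.8008] v=[2.4893 -0.2187]
Step 4: x=[6.4108 9.8158] v=[1.9819 0.0599]
Step 5: x=[6.7184 9.9305] v=[1.2305 0.4587]
Step 6: x=[6.8069 10.1569] v=[0.3539 0.9057]
Step 7: x=[6.6793 10.4865] v=[-0.5103 1.3182]
Step 8: x=[6.3722 10.8906] v=[-1.2283 1.6164]

Answer: 6.3722 10.8906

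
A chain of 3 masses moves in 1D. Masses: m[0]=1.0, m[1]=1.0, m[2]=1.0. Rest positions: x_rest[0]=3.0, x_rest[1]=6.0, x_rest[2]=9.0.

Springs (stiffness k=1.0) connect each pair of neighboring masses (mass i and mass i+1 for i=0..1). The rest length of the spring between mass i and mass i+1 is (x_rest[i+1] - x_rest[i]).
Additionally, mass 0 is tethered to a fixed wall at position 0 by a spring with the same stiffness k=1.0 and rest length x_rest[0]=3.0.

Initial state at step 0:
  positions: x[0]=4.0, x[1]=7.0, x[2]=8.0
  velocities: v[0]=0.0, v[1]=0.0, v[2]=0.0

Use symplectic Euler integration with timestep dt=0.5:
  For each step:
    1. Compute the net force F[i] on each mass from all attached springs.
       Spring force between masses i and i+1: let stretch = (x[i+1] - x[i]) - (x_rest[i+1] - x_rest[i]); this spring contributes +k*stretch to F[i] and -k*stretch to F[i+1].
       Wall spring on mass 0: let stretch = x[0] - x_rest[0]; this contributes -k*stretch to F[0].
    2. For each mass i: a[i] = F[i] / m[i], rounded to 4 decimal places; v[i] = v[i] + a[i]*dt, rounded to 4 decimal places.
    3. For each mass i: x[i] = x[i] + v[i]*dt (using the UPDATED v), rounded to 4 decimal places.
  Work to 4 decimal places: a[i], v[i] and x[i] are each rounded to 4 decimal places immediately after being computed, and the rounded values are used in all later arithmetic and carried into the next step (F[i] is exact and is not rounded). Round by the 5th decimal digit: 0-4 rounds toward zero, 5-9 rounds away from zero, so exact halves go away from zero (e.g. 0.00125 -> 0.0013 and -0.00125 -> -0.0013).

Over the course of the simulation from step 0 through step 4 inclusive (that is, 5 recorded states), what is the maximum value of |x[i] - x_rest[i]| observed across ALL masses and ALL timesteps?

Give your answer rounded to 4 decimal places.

Answer: 1.1447

Derivation:
Step 0: x=[4.0000 7.0000 8.0000] v=[0.0000 0.0000 0.0000]
Step 1: x=[3.7500 6.5000 8.5000] v=[-0.5000 -1.0000 1.0000]
Step 2: x=[3.2500 5.8125 9.2500] v=[-1.0000 -1.3750 1.5000]
Step 3: x=[2.5781 5.3438 9.8907] v=[-1.3438 -0.9375 1.2813]
Step 4: x=[1.9531 5.3204 10.1447] v=[-1.2500 -0.0469 0.5079]
Max displacement = 1.1447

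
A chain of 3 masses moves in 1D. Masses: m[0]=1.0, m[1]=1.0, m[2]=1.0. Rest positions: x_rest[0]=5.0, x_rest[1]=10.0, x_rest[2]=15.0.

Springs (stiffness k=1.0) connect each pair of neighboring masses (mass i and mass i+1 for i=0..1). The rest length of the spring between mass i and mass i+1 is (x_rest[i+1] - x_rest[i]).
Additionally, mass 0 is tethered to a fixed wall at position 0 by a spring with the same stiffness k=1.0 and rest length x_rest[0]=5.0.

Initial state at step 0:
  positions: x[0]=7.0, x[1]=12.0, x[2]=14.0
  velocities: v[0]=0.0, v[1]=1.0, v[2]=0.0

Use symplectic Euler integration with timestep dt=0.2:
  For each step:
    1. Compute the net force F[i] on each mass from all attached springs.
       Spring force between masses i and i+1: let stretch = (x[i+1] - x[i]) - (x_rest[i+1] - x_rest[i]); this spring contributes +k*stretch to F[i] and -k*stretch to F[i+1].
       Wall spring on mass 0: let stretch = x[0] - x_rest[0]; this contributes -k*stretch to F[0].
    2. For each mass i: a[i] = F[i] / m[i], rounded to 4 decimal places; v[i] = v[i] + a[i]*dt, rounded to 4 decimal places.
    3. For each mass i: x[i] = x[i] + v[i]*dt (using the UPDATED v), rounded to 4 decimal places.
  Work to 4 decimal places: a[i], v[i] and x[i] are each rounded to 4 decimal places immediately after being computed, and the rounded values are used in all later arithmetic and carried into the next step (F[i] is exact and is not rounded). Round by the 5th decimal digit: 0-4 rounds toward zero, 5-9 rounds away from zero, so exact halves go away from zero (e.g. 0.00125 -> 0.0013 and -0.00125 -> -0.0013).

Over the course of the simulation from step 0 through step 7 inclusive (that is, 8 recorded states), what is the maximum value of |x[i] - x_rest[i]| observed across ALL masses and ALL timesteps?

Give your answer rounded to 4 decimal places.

Step 0: x=[7.0000 12.0000 14.0000] v=[0.0000 1.0000 0.0000]
Step 1: x=[6.9200 12.0800 14.1200] v=[-0.4000 0.4000 0.6000]
Step 2: x=[6.7696 12.0352 14.3584] v=[-0.7520 -0.2240 1.1920]
Step 3: x=[6.5590 11.8727 14.7039] v=[-1.0528 -0.8125 1.7274]
Step 4: x=[6.2986 11.6109 15.1361] v=[-1.3019 -1.3090 2.1612]
Step 5: x=[5.9988 11.2776 15.6273] v=[-1.4992 -1.6664 2.4562]
Step 6: x=[5.6702 10.9072 16.1446] v=[-1.6432 -1.8522 2.5863]
Step 7: x=[5.3242 10.5368 16.6524] v=[-1.7298 -1.8521 2.5388]
Max displacement = 2.0800

Answer: 2.0800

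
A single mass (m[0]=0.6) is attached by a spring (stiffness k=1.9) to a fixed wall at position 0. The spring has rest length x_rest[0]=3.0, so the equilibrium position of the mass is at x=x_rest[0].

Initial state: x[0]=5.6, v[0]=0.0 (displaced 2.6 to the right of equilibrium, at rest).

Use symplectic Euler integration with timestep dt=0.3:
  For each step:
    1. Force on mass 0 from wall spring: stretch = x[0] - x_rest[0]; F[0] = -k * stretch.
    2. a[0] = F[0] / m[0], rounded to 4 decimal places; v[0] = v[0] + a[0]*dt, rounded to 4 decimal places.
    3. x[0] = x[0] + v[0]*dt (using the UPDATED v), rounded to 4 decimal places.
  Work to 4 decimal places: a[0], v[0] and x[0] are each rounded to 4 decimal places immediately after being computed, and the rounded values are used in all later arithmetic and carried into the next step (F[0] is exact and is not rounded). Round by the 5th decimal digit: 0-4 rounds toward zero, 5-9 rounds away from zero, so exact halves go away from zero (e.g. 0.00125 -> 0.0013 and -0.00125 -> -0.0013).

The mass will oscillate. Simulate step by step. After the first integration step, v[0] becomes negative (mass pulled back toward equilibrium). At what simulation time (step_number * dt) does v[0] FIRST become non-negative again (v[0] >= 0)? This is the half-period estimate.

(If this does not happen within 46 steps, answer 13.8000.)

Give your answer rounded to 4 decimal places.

Step 0: x=[5.6000] v=[0.0000]
Step 1: x=[4.8590] v=[-2.4700]
Step 2: x=[3.5882] v=[-4.2360]
Step 3: x=[2.1498] v=[-4.7948]
Step 4: x=[0.9537] v=[-3.9871]
Step 5: x=[0.3408] v=[-2.0431]
Step 6: x=[0.4857] v=[0.4831]
First v>=0 after going negative at step 6, time=1.8000

Answer: 1.8000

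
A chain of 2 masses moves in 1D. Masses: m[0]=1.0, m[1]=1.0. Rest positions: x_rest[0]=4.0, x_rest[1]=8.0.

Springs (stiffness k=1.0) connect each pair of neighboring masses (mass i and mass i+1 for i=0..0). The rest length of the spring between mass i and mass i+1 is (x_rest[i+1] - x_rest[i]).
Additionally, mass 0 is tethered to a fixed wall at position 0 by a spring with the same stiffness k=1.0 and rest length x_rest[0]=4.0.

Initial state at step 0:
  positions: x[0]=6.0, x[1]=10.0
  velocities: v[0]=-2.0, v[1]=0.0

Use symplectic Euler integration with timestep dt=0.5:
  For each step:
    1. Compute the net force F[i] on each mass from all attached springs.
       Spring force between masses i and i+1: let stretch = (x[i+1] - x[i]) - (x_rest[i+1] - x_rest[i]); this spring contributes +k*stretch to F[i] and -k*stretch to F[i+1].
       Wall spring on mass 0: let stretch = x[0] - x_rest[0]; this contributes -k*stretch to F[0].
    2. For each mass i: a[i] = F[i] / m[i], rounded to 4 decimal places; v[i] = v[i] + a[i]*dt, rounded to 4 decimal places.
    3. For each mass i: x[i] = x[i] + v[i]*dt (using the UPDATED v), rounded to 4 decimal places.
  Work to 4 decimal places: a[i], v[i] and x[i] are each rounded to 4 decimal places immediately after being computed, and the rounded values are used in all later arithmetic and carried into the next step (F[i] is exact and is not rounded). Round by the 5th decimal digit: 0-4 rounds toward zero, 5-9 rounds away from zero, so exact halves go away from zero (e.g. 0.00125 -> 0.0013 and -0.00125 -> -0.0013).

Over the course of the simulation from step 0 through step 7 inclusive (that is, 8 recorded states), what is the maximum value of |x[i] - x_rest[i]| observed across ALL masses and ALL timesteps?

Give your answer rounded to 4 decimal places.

Step 0: x=[6.0000 10.0000] v=[-2.0000 0.0000]
Step 1: x=[4.5000 10.0000] v=[-3.0000 0.0000]
Step 2: x=[3.2500 9.6250] v=[-2.5000 -0.7500]
Step 3: x=[2.7813 8.6563] v=[-0.9375 -1.9375]
Step 4: x=[3.0860 7.2188] v=[0.6094 -2.8750]
Step 5: x=[3.6524 5.7481] v=[1.1328 -2.9414]
Step 6: x=[3.8297 4.7535] v=[0.3545 -1.9893]
Step 7: x=[3.2805 4.5279] v=[-1.0985 -0.4512]
Max displacement = 3.4721

Answer: 3.4721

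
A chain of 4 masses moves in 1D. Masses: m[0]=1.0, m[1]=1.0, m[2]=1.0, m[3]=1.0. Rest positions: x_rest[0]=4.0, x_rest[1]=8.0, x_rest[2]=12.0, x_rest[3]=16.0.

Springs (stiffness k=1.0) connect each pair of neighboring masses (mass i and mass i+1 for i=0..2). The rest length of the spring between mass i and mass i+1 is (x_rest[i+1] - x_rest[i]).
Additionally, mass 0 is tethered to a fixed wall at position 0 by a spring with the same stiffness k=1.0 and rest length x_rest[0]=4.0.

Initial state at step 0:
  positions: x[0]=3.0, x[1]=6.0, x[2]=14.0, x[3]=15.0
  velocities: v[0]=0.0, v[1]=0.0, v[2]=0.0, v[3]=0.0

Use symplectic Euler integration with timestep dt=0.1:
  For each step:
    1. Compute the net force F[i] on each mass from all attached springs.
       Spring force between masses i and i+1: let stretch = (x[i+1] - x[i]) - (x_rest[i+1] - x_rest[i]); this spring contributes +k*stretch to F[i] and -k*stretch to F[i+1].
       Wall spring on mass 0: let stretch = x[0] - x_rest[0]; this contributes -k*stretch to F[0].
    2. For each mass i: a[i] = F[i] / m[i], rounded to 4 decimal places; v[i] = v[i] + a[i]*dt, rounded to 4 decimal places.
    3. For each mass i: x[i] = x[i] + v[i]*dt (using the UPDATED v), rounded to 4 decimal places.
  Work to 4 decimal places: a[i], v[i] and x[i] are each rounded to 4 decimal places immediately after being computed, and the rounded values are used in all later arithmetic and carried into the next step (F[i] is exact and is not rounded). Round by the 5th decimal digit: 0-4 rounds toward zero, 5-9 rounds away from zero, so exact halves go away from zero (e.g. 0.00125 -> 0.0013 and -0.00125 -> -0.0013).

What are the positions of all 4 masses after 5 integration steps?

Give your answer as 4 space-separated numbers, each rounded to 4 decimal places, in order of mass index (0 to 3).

Step 0: x=[3.0000 6.0000 14.0000 15.0000] v=[0.0000 0.0000 0.0000 0.0000]
Step 1: x=[3.0000 6.0500 13.9300 15.0300] v=[0.0000 0.5000 -0.7000 0.3000]
Step 2: x=[3.0005 6.1483 13.7922 15.0890] v=[0.0050 0.9830 -1.3780 0.5900]
Step 3: x=[3.0025 6.2916 13.5909 15.1750] v=[0.0197 1.4326 -2.0127 0.8603]
Step 4: x=[3.0073 6.4750 13.3325 15.2852] v=[0.0484 1.8336 -2.5842 1.1019]
Step 5: x=[3.0167 6.6923 13.0250 15.4159] v=[0.0944 2.1726 -3.0747 1.3066]

Answer: 3.0167 6.6923 13.0250 15.4159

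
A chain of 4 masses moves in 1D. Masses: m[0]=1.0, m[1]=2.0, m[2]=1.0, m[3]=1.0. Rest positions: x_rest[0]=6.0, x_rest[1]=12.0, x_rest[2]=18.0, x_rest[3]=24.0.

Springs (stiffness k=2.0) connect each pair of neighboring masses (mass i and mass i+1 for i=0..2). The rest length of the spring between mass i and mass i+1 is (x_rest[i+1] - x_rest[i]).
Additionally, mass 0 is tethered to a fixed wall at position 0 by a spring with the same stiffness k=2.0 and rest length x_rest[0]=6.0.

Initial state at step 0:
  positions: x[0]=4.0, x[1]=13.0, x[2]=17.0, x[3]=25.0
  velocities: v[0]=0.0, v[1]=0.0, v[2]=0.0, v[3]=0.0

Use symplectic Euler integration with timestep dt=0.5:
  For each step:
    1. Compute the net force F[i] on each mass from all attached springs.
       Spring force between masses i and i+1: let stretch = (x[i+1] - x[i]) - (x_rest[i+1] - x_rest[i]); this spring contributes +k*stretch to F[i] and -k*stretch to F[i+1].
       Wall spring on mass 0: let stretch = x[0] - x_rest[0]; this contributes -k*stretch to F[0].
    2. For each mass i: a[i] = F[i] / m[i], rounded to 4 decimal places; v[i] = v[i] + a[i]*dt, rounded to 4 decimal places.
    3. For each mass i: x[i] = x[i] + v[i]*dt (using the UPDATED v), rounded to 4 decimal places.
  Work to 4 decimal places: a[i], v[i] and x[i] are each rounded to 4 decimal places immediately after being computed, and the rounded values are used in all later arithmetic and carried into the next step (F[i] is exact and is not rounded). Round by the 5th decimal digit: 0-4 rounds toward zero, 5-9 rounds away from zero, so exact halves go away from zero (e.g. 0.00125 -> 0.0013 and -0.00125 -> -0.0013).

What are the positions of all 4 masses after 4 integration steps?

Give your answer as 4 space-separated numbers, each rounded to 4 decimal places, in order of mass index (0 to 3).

Step 0: x=[4.0000 13.0000 17.0000 25.0000] v=[0.0000 0.0000 0.0000 0.0000]
Step 1: x=[6.5000 11.7500 19.0000 24.0000] v=[5.0000 -2.5000 4.0000 -2.0000]
Step 2: x=[8.3750 11.0000 19.8750 23.5000] v=[3.7500 -1.5000 1.7500 -1.0000]
Step 3: x=[7.3750 11.8125 18.1250 24.1875] v=[-2.0000 1.6250 -3.5000 1.3750]
Step 4: x=[4.9063 13.0938 16.2500 24.8438] v=[-4.9375 2.5625 -3.7500 1.3125]

Answer: 4.9063 13.0938 16.2500 24.8438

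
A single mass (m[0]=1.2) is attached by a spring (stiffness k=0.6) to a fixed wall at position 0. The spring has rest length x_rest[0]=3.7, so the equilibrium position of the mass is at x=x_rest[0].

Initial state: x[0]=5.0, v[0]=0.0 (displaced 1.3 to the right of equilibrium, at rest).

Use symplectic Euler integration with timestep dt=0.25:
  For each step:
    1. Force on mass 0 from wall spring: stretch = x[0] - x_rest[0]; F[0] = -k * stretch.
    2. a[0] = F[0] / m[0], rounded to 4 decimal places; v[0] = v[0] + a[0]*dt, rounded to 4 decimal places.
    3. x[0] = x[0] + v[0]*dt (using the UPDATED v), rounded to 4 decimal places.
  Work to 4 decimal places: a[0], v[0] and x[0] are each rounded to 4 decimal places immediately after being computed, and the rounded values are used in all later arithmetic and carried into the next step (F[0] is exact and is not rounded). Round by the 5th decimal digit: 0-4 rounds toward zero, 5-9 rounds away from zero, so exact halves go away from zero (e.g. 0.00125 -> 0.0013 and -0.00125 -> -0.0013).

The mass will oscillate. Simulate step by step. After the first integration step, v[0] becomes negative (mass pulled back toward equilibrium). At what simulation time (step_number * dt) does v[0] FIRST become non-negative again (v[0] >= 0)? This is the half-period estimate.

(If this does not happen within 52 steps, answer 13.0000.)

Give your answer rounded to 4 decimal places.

Step 0: x=[5.0000] v=[0.0000]
Step 1: x=[4.9594] v=[-0.1625]
Step 2: x=[4.8794] v=[-0.3199]
Step 3: x=[4.7626] v=[-0.4673]
Step 4: x=[4.6126] v=[-0.6001]
Step 5: x=[4.4341] v=[-0.7142]
Step 6: x=[4.2326] v=[-0.8060]
Step 7: x=[4.0145] v=[-0.8726]
Step 8: x=[3.7865] v=[-0.9119]
Step 9: x=[3.5558] v=[-0.9227]
Step 10: x=[3.3296] v=[-0.9047]
Step 11: x=[3.1150] v=[-0.8584]
Step 12: x=[2.9187] v=[-0.7853]
Step 13: x=[2.7468] v=[-0.6876]
Step 14: x=[2.6047] v=[-0.5685]
Step 15: x=[2.4968] v=[-0.4316]
Step 16: x=[2.4265] v=[-0.2812]
Step 17: x=[2.3960] v=[-0.1220]
Step 18: x=[2.4063] v=[0.0410]
First v>=0 after going negative at step 18, time=4.5000

Answer: 4.5000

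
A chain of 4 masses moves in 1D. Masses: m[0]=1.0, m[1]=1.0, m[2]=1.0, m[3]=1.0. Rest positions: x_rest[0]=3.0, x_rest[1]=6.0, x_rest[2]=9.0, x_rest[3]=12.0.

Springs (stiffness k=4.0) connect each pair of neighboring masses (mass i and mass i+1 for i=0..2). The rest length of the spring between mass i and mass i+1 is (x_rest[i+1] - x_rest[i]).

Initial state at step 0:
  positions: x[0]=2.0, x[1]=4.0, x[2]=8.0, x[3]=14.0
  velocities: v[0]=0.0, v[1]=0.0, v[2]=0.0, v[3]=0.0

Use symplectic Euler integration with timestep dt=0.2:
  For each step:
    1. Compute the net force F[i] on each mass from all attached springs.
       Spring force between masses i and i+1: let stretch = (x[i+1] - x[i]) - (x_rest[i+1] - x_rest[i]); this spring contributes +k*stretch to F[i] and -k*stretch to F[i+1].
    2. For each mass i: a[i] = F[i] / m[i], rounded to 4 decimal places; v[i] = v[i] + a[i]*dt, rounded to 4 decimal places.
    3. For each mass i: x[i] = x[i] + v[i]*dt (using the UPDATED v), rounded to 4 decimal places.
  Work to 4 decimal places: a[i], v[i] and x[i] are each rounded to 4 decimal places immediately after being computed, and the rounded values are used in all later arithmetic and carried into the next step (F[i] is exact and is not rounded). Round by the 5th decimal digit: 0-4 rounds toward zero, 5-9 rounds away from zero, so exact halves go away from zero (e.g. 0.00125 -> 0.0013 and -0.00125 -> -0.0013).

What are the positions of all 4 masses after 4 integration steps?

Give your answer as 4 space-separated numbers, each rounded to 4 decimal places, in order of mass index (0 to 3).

Answer: 1.3865 6.1614 9.6044 10.8477

Derivation:
Step 0: x=[2.0000 4.0000 8.0000 14.0000] v=[0.0000 0.0000 0.0000 0.0000]
Step 1: x=[1.8400 4.3200 8.3200 13.5200] v=[-0.8000 1.6000 1.6000 -2.4000]
Step 2: x=[1.5968 4.8832 8.8320 12.6880] v=[-1.2160 2.8160 2.5600 -4.1600]
Step 3: x=[1.3994 5.5524 9.3292 11.7190] v=[-0.9869 3.3459 2.4858 -4.8448]
Step 4: x=[1.3865 6.1614 9.6044 10.8477] v=[-0.0645 3.0449 1.3762 -4.3566]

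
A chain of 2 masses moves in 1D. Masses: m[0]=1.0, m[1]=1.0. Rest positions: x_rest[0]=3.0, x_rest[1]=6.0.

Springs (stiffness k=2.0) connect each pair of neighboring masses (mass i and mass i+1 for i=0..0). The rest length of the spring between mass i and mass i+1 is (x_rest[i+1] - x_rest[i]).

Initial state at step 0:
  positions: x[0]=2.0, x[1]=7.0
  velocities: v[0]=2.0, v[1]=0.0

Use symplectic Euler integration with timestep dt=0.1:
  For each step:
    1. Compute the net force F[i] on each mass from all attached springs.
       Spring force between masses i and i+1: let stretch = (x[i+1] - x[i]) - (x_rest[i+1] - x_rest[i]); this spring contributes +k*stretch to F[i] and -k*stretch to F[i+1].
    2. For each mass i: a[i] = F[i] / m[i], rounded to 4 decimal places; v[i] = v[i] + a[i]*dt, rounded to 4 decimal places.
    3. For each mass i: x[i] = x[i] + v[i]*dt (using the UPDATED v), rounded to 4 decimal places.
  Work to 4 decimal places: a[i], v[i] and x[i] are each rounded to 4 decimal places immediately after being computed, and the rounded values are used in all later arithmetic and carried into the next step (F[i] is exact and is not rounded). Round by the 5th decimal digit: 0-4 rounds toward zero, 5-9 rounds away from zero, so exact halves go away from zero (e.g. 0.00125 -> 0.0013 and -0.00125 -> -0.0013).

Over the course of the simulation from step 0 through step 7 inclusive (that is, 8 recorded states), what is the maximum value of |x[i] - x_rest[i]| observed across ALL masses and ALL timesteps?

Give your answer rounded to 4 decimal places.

Step 0: x=[2.0000 7.0000] v=[2.0000 0.0000]
Step 1: x=[2.2400 6.9600] v=[2.4000 -0.4000]
Step 2: x=[2.5144 6.8856] v=[2.7440 -0.7440]
Step 3: x=[2.8162 6.7838] v=[3.0182 -1.0182]
Step 4: x=[3.1374 6.6626] v=[3.2117 -1.2117]
Step 5: x=[3.4691 6.5309] v=[3.3167 -1.3167]
Step 6: x=[3.8020 6.3980] v=[3.3291 -1.3291]
Step 7: x=[4.1268 6.2732] v=[3.2483 -1.2483]
Max displacement = 1.1268

Answer: 1.1268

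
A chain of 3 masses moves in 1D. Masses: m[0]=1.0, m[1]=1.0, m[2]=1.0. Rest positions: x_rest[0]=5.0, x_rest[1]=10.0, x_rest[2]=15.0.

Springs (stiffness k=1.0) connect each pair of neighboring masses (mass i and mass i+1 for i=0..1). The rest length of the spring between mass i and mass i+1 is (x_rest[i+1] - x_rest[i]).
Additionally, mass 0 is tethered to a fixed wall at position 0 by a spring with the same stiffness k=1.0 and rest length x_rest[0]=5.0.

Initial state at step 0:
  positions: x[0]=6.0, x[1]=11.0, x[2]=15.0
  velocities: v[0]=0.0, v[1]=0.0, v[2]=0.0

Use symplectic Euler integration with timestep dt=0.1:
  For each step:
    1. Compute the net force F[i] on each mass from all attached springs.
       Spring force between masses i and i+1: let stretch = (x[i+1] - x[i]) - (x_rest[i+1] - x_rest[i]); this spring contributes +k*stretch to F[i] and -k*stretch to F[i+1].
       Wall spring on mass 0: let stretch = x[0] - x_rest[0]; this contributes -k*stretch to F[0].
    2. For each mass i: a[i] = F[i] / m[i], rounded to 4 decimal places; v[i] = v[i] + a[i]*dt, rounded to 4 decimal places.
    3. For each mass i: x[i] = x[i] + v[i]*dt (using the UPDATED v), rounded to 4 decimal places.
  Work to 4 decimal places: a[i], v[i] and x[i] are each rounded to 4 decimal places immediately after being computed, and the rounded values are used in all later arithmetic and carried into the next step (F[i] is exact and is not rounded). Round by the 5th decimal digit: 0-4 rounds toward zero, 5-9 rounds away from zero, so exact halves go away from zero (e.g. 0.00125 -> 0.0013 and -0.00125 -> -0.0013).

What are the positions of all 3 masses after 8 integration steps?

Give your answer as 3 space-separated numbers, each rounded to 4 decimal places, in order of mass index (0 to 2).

Step 0: x=[6.0000 11.0000 15.0000] v=[0.0000 0.0000 0.0000]
Step 1: x=[5.9900 10.9900 15.0100] v=[-0.1000 -0.1000 0.1000]
Step 2: x=[5.9701 10.9702 15.0298] v=[-0.1990 -0.1980 0.1980]
Step 3: x=[5.9405 10.9410 15.0590] v=[-0.2960 -0.2921 0.2920]
Step 4: x=[5.9015 10.9030 15.0970] v=[-0.3900 -0.3804 0.3802]
Step 5: x=[5.8535 10.8569 15.1431] v=[-0.4800 -0.4612 0.4608]
Step 6: x=[5.7970 10.8036 15.1963] v=[-0.5650 -0.5329 0.5322]
Step 7: x=[5.7326 10.7442 15.2556] v=[-0.6440 -0.5943 0.5929]
Step 8: x=[5.6610 10.6798 15.3198] v=[-0.7161 -0.6443 0.6418]

Answer: 5.6610 10.6798 15.3198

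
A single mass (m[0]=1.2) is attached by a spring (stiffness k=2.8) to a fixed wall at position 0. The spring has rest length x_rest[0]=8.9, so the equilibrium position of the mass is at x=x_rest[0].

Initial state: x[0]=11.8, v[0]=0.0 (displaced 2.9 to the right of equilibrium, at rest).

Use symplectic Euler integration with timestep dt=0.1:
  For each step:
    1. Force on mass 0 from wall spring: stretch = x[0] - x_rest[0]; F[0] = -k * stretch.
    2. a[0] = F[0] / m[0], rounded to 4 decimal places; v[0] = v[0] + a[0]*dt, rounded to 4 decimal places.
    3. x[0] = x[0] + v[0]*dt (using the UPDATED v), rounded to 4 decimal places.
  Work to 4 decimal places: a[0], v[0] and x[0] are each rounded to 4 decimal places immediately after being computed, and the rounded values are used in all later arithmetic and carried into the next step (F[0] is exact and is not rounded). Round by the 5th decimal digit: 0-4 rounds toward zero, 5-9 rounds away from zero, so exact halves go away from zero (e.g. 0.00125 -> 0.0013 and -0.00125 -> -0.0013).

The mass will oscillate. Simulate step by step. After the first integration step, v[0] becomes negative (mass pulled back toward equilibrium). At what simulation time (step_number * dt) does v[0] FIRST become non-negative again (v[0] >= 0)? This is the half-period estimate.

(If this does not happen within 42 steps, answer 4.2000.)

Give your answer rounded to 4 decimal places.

Answer: 2.1000

Derivation:
Step 0: x=[11.8000] v=[0.0000]
Step 1: x=[11.7323] v=[-0.6767]
Step 2: x=[11.5985] v=[-1.3376]
Step 3: x=[11.4018] v=[-1.9673]
Step 4: x=[11.1467] v=[-2.5511]
Step 5: x=[10.8392] v=[-3.0753]
Step 6: x=[10.4864] v=[-3.5278]
Step 7: x=[10.0966] v=[-3.8980]
Step 8: x=[9.6789] v=[-4.1772]
Step 9: x=[9.2430] v=[-4.3589]
Step 10: x=[8.7991] v=[-4.4389]
Step 11: x=[8.3576] v=[-4.4154]
Step 12: x=[7.9287] v=[-4.2888]
Step 13: x=[7.5225] v=[-4.0622]
Step 14: x=[7.1484] v=[-3.7408]
Step 15: x=[6.8152] v=[-3.3321]
Step 16: x=[6.5306] v=[-2.8457]
Step 17: x=[6.3013] v=[-2.2928]
Step 18: x=[6.1327] v=[-1.6864]
Step 19: x=[6.0286] v=[-1.0407]
Step 20: x=[5.9915] v=[-0.3707]
Step 21: x=[6.0223] v=[0.3080]
First v>=0 after going negative at step 21, time=2.1000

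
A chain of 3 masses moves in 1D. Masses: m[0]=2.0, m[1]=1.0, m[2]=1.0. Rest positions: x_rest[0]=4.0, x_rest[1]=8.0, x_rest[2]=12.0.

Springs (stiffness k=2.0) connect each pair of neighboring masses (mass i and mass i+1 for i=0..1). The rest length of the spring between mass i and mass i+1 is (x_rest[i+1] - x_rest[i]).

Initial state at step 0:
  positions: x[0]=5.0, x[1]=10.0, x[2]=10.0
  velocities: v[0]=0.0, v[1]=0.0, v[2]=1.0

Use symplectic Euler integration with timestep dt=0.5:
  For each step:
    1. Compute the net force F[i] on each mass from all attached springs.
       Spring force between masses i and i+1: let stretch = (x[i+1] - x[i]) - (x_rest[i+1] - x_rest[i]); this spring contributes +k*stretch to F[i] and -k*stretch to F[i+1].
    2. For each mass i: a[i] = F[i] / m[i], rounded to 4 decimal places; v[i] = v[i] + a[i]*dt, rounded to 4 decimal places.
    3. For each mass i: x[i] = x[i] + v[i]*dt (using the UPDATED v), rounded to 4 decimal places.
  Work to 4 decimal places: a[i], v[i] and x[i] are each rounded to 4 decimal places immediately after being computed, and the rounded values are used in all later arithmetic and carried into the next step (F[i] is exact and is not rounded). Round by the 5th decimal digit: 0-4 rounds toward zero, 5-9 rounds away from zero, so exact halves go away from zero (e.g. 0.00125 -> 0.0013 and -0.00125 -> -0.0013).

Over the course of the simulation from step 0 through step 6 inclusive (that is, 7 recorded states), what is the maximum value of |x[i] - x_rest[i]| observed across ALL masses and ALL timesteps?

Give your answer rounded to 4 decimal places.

Answer: 3.6016

Derivation:
Step 0: x=[5.0000 10.0000 10.0000] v=[0.0000 0.0000 1.0000]
Step 1: x=[5.2500 7.5000 12.5000] v=[0.5000 -5.0000 5.0000]
Step 2: x=[5.0625 6.3750 14.5000] v=[-0.3750 -2.2500 4.0000]
Step 3: x=[4.2031 8.6563 14.4375] v=[-1.7188 4.5625 -0.1250]
Step 4: x=[3.4570 11.6016 13.4844] v=[-1.4922 5.8905 -1.9062]
Step 5: x=[3.7471 11.4160 13.5899] v=[0.5801 -0.3713 0.2110]
Step 6: x=[4.9544 8.4829 14.6085] v=[2.4146 -5.8663 2.0371]
Max displacement = 3.6016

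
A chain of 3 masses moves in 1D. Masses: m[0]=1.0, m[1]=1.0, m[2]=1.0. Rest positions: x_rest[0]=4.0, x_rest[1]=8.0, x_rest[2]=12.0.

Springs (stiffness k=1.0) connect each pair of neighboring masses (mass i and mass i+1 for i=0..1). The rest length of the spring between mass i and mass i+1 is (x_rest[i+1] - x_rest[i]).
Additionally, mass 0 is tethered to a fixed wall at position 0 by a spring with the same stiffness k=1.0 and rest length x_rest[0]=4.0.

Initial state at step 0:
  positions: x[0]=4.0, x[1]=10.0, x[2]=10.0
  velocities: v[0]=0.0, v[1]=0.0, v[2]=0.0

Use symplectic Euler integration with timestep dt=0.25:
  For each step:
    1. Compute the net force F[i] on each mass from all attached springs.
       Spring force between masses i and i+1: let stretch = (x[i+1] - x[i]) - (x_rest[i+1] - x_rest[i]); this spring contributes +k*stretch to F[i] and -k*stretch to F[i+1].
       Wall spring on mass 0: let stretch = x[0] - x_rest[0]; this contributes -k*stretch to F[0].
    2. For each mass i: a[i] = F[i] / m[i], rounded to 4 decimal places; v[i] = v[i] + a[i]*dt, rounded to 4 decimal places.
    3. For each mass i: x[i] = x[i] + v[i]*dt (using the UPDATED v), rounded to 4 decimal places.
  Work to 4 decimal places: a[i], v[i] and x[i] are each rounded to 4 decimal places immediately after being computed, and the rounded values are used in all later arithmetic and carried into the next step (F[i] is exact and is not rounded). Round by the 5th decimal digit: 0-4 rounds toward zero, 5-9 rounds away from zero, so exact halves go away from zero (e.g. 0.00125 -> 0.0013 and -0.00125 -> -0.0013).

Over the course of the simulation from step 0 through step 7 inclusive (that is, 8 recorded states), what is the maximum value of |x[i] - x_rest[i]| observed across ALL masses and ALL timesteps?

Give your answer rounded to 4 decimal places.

Answer: 2.0981

Derivation:
Step 0: x=[4.0000 10.0000 10.0000] v=[0.0000 0.0000 0.0000]
Step 1: x=[4.1250 9.6250 10.2500] v=[0.5000 -1.5000 1.0000]
Step 2: x=[4.3360 8.9453 10.7110] v=[0.8438 -2.7188 1.8438]
Step 3: x=[4.5640 8.0879 11.3116] v=[0.9121 -3.4297 2.4024]
Step 4: x=[4.7270 7.2117 11.9607] v=[0.6521 -3.5048 2.5965]
Step 5: x=[4.7499 6.4770 12.5630] v=[0.0915 -2.9387 2.4093]
Step 6: x=[4.5839 6.0148 13.0350] v=[-0.6642 -1.8490 1.8878]
Step 7: x=[4.2208 5.9019 13.3182] v=[-1.4525 -0.4517 1.1328]
Max displacement = 2.0981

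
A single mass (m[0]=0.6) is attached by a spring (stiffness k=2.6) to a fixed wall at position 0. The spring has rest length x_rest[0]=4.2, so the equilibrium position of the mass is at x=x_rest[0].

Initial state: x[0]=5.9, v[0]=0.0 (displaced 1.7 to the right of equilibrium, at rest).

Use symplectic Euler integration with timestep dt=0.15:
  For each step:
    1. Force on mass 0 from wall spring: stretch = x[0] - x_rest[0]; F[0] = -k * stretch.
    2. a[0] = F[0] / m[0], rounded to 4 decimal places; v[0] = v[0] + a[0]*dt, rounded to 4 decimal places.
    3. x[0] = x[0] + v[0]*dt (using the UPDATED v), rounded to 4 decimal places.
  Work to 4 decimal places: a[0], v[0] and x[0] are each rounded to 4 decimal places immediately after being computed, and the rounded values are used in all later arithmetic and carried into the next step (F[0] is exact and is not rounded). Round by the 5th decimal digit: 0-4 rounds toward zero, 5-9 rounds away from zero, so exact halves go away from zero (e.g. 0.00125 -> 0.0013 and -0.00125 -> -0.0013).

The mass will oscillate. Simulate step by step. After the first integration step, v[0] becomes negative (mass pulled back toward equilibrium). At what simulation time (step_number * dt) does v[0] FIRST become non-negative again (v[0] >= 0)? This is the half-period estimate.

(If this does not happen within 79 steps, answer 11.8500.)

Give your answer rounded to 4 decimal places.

Step 0: x=[5.9000] v=[0.0000]
Step 1: x=[5.7343] v=[-1.1050]
Step 2: x=[5.4190] v=[-2.1023]
Step 3: x=[4.9848] v=[-2.8946]
Step 4: x=[4.4741] v=[-3.4047]
Step 5: x=[3.9367] v=[-3.5829]
Step 6: x=[3.4249] v=[-3.4118]
Step 7: x=[2.9887] v=[-2.9080]
Step 8: x=[2.6706] v=[-2.1207]
Step 9: x=[2.5016] v=[-1.1266]
Step 10: x=[2.4982] v=[-0.0226]
Step 11: x=[2.6607] v=[1.0836]
First v>=0 after going negative at step 11, time=1.6500

Answer: 1.6500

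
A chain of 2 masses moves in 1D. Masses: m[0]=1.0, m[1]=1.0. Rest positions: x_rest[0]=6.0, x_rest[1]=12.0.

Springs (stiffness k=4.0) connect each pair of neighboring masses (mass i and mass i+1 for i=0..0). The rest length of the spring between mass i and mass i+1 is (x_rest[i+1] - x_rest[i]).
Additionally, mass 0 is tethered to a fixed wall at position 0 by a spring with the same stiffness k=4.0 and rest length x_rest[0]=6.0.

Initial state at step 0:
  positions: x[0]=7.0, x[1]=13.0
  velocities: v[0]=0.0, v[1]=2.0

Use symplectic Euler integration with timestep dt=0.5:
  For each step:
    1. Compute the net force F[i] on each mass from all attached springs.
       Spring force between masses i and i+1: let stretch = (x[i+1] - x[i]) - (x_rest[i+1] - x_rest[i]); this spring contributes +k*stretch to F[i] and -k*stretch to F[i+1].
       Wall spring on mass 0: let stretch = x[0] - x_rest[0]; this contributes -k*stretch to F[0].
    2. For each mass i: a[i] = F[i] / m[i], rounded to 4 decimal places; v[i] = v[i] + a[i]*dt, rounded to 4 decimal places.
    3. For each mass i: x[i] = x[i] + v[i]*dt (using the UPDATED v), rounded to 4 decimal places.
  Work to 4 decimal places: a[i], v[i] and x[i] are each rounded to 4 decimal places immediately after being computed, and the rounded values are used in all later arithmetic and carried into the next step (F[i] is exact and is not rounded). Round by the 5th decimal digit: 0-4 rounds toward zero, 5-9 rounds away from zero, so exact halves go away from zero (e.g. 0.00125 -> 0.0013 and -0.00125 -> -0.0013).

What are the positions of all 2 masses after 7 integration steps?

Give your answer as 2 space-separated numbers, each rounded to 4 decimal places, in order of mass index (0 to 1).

Step 0: x=[7.0000 13.0000] v=[0.0000 2.0000]
Step 1: x=[6.0000 14.0000] v=[-2.0000 2.0000]
Step 2: x=[7.0000 13.0000] v=[2.0000 -2.0000]
Step 3: x=[7.0000 12.0000] v=[0.0000 -2.0000]
Step 4: x=[5.0000 12.0000] v=[-4.0000 0.0000]
Step 5: x=[5.0000 11.0000] v=[0.0000 -2.0000]
Step 6: x=[6.0000 10.0000] v=[2.0000 -2.0000]
Step 7: x=[5.0000 11.0000] v=[-2.0000 2.0000]

Answer: 5.0000 11.0000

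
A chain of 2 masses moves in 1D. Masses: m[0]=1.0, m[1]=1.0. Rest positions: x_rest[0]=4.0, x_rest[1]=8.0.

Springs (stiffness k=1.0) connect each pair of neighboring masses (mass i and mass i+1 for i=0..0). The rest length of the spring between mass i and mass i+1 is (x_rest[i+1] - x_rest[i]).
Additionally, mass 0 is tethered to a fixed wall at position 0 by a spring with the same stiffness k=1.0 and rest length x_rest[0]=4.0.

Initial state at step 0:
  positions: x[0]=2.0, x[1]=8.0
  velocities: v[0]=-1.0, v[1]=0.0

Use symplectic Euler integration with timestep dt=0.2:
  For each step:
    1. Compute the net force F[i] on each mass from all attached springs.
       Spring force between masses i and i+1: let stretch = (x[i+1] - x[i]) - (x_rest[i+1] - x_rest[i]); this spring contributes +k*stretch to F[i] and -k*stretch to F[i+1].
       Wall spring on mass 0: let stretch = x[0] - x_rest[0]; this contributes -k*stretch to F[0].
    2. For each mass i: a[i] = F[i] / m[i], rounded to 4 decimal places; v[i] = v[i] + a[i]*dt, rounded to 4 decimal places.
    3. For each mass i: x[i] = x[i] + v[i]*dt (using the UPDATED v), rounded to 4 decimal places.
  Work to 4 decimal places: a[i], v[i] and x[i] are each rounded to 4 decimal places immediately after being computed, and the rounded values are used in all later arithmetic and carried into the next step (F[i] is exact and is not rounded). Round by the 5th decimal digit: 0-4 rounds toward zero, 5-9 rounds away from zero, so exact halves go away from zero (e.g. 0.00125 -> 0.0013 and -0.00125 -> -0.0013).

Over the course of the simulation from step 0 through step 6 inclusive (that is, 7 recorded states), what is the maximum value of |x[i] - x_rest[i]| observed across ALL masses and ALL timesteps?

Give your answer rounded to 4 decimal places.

Step 0: x=[2.0000 8.0000] v=[-1.0000 0.0000]
Step 1: x=[1.9600 7.9200] v=[-0.2000 -0.4000]
Step 2: x=[2.0800 7.7616] v=[0.6000 -0.7920]
Step 3: x=[2.3441 7.5359] v=[1.3203 -1.1283]
Step 4: x=[2.7221 7.2626] v=[1.8898 -1.3667]
Step 5: x=[3.1728 6.9676] v=[2.2535 -1.4748]
Step 6: x=[3.6484 6.6808] v=[2.3779 -1.4338]
Max displacement = 2.0400

Answer: 2.0400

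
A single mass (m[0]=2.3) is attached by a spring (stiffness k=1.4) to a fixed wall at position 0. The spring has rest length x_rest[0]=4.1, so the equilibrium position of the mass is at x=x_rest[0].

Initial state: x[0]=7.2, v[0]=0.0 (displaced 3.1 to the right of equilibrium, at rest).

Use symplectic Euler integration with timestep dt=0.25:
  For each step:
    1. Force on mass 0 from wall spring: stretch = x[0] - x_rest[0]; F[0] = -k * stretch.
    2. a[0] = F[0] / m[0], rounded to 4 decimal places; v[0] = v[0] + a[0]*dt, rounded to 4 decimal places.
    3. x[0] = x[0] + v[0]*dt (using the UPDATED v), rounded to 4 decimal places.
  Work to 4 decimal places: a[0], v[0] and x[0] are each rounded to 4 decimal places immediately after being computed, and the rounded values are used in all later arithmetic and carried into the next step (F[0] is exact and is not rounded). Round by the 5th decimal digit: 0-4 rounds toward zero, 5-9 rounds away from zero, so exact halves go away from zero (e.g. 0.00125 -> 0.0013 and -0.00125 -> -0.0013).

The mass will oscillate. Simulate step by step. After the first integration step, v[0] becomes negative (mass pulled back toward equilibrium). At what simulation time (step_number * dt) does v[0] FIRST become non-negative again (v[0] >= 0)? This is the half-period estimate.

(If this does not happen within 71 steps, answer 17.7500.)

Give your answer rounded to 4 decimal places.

Answer: 4.2500

Derivation:
Step 0: x=[7.2000] v=[0.0000]
Step 1: x=[7.0821] v=[-0.4718]
Step 2: x=[6.8507] v=[-0.9256]
Step 3: x=[6.5147] v=[-1.3442]
Step 4: x=[6.0868] v=[-1.7117]
Step 5: x=[5.5833] v=[-2.0141]
Step 6: x=[5.0234] v=[-2.2398]
Step 7: x=[4.4283] v=[-2.3803]
Step 8: x=[3.8207] v=[-2.4303]
Step 9: x=[3.2238] v=[-2.3878]
Step 10: x=[2.6602] v=[-2.2545]
Step 11: x=[2.1514] v=[-2.0354]
Step 12: x=[1.7167] v=[-1.7389]
Step 13: x=[1.3727] v=[-1.3762]
Step 14: x=[1.1324] v=[-0.9612]
Step 15: x=[1.0050] v=[-0.5096]
Step 16: x=[0.9954] v=[-0.0386]
Step 17: x=[1.1039] v=[0.4339]
First v>=0 after going negative at step 17, time=4.2500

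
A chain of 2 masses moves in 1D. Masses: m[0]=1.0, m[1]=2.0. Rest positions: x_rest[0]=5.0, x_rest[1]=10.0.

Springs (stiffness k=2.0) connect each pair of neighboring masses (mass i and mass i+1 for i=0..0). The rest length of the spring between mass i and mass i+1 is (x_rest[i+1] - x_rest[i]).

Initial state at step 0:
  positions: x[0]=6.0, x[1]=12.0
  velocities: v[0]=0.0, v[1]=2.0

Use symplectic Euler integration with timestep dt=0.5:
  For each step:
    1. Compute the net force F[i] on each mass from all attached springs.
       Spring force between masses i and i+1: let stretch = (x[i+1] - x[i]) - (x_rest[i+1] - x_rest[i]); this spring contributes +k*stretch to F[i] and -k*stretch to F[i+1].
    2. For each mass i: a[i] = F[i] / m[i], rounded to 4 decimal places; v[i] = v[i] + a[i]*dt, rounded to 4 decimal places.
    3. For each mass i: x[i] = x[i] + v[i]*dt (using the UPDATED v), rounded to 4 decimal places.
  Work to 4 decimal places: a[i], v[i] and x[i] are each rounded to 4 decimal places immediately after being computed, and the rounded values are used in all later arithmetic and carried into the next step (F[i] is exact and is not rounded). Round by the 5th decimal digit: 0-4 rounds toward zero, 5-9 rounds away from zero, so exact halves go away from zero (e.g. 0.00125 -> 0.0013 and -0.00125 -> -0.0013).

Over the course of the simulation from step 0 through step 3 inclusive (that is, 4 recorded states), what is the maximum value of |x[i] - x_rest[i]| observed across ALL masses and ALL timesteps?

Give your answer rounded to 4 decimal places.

Answer: 4.0313

Derivation:
Step 0: x=[6.0000 12.0000] v=[0.0000 2.0000]
Step 1: x=[6.5000 12.7500] v=[1.0000 1.5000]
Step 2: x=[7.6250 13.1875] v=[2.2500 0.8750]
Step 3: x=[9.0313 13.4844] v=[2.8125 0.5938]
Max displacement = 4.0313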